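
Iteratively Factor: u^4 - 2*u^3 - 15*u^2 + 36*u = (u + 4)*(u^3 - 6*u^2 + 9*u) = (u - 3)*(u + 4)*(u^2 - 3*u) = (u - 3)^2*(u + 4)*(u)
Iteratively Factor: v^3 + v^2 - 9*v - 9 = (v + 3)*(v^2 - 2*v - 3) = (v - 3)*(v + 3)*(v + 1)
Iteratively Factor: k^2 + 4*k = (k)*(k + 4)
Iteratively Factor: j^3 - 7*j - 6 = (j - 3)*(j^2 + 3*j + 2) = (j - 3)*(j + 2)*(j + 1)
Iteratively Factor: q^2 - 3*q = (q - 3)*(q)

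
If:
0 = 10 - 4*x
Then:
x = 5/2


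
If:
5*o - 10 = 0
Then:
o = 2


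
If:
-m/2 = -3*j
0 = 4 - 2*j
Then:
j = 2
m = 12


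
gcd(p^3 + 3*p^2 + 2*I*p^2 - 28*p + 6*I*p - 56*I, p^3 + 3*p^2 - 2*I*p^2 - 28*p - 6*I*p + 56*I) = p^2 + 3*p - 28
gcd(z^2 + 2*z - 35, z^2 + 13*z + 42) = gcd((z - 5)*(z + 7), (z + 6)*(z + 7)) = z + 7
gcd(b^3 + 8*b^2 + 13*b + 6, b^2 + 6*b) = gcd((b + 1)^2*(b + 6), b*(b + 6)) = b + 6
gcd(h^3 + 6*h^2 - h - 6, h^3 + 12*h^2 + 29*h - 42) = h^2 + 5*h - 6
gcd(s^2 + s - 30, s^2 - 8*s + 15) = s - 5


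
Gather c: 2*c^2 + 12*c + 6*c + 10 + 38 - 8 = 2*c^2 + 18*c + 40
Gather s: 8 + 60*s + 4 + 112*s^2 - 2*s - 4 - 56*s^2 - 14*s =56*s^2 + 44*s + 8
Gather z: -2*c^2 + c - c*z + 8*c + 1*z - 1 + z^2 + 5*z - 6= -2*c^2 + 9*c + z^2 + z*(6 - c) - 7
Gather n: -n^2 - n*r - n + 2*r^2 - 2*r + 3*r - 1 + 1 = -n^2 + n*(-r - 1) + 2*r^2 + r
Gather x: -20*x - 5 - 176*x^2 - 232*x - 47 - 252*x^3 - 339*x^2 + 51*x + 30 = -252*x^3 - 515*x^2 - 201*x - 22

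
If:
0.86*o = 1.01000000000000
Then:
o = 1.17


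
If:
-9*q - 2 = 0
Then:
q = -2/9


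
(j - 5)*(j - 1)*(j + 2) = j^3 - 4*j^2 - 7*j + 10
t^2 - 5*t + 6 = (t - 3)*(t - 2)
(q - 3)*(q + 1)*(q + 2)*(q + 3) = q^4 + 3*q^3 - 7*q^2 - 27*q - 18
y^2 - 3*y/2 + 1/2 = (y - 1)*(y - 1/2)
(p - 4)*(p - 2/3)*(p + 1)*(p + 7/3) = p^4 - 4*p^3/3 - 95*p^2/9 - 2*p + 56/9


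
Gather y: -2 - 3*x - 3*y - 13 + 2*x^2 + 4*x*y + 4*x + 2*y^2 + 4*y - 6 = 2*x^2 + x + 2*y^2 + y*(4*x + 1) - 21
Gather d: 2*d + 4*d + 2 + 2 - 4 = 6*d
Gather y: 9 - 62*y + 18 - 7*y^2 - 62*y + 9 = -7*y^2 - 124*y + 36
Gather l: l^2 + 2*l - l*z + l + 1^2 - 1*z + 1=l^2 + l*(3 - z) - z + 2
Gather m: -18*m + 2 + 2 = 4 - 18*m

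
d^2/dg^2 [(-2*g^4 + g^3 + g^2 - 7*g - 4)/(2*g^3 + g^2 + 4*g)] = 2*(16*g^6 - 132*g^5 - 258*g^4 - 3*g^3 - 108*g^2 - 48*g - 64)/(g^3*(8*g^6 + 12*g^5 + 54*g^4 + 49*g^3 + 108*g^2 + 48*g + 64))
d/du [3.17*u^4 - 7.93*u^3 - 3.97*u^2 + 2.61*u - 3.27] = 12.68*u^3 - 23.79*u^2 - 7.94*u + 2.61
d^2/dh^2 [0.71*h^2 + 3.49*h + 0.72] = 1.42000000000000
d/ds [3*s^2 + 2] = 6*s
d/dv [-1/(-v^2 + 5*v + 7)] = (5 - 2*v)/(-v^2 + 5*v + 7)^2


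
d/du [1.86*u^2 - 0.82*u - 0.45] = 3.72*u - 0.82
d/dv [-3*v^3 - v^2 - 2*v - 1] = -9*v^2 - 2*v - 2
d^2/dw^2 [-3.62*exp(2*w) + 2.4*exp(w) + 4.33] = (2.4 - 14.48*exp(w))*exp(w)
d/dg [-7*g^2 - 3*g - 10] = -14*g - 3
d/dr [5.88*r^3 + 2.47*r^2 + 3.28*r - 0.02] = 17.64*r^2 + 4.94*r + 3.28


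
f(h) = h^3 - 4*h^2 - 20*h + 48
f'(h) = 3*h^2 - 8*h - 20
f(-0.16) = 51.09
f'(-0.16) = -18.64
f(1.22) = 19.46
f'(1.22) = -25.29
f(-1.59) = 65.67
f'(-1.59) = 0.30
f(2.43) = -9.87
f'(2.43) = -21.73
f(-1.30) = 65.04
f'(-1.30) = -4.53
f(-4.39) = -25.89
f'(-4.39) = 72.94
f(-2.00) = 64.00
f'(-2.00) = 8.00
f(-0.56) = 57.77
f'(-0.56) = -14.58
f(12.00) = 960.00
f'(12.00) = 316.00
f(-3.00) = 45.00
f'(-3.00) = 31.00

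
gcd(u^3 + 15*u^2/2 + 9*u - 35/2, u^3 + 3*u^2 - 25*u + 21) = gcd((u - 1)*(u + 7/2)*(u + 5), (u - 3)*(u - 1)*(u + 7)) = u - 1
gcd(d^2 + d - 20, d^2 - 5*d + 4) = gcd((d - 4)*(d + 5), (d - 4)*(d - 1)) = d - 4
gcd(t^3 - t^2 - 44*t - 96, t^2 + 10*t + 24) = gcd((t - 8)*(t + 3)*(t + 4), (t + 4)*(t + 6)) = t + 4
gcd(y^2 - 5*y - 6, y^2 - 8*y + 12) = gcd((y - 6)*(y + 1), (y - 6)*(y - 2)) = y - 6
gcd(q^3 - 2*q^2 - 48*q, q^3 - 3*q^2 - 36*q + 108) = q + 6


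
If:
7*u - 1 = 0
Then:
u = 1/7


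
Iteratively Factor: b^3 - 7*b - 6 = (b - 3)*(b^2 + 3*b + 2) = (b - 3)*(b + 2)*(b + 1)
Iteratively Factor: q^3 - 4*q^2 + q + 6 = (q + 1)*(q^2 - 5*q + 6) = (q - 3)*(q + 1)*(q - 2)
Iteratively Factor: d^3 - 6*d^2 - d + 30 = (d - 3)*(d^2 - 3*d - 10) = (d - 3)*(d + 2)*(d - 5)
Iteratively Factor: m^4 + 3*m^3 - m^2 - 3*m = (m + 3)*(m^3 - m) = m*(m + 3)*(m^2 - 1) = m*(m + 1)*(m + 3)*(m - 1)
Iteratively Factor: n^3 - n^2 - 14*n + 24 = (n - 2)*(n^2 + n - 12) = (n - 2)*(n + 4)*(n - 3)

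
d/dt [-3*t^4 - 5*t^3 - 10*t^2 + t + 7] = -12*t^3 - 15*t^2 - 20*t + 1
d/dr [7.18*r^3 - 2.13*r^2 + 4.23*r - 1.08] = 21.54*r^2 - 4.26*r + 4.23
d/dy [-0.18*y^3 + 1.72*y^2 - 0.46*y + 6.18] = -0.54*y^2 + 3.44*y - 0.46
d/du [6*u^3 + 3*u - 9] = 18*u^2 + 3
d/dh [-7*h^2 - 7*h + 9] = -14*h - 7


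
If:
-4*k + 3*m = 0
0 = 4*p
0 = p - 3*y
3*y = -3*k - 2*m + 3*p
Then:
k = 0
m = 0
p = 0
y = 0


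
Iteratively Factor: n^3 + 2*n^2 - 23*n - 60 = (n - 5)*(n^2 + 7*n + 12) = (n - 5)*(n + 3)*(n + 4)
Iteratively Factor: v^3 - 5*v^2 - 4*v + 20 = (v - 2)*(v^2 - 3*v - 10) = (v - 2)*(v + 2)*(v - 5)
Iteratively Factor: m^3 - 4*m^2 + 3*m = (m - 1)*(m^2 - 3*m) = m*(m - 1)*(m - 3)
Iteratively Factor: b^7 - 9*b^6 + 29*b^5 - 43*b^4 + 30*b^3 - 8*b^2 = (b - 1)*(b^6 - 8*b^5 + 21*b^4 - 22*b^3 + 8*b^2) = (b - 1)^2*(b^5 - 7*b^4 + 14*b^3 - 8*b^2) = (b - 2)*(b - 1)^2*(b^4 - 5*b^3 + 4*b^2) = (b - 4)*(b - 2)*(b - 1)^2*(b^3 - b^2) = (b - 4)*(b - 2)*(b - 1)^3*(b^2) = b*(b - 4)*(b - 2)*(b - 1)^3*(b)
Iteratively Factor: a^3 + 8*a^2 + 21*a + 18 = (a + 2)*(a^2 + 6*a + 9) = (a + 2)*(a + 3)*(a + 3)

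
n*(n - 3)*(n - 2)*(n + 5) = n^4 - 19*n^2 + 30*n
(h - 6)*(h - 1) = h^2 - 7*h + 6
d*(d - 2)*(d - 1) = d^3 - 3*d^2 + 2*d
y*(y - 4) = y^2 - 4*y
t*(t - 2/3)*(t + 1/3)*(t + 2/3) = t^4 + t^3/3 - 4*t^2/9 - 4*t/27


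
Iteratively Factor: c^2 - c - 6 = (c + 2)*(c - 3)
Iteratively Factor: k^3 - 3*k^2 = (k)*(k^2 - 3*k) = k*(k - 3)*(k)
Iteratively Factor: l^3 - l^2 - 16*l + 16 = (l + 4)*(l^2 - 5*l + 4) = (l - 1)*(l + 4)*(l - 4)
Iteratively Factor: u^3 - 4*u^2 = (u - 4)*(u^2) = u*(u - 4)*(u)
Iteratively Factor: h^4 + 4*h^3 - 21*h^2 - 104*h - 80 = (h + 4)*(h^3 - 21*h - 20) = (h + 1)*(h + 4)*(h^2 - h - 20) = (h - 5)*(h + 1)*(h + 4)*(h + 4)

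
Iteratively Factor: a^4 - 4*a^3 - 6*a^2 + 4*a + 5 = (a - 5)*(a^3 + a^2 - a - 1) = (a - 5)*(a + 1)*(a^2 - 1) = (a - 5)*(a + 1)^2*(a - 1)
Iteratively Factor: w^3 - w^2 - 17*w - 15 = (w + 1)*(w^2 - 2*w - 15) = (w + 1)*(w + 3)*(w - 5)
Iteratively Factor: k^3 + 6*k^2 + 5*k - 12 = (k + 3)*(k^2 + 3*k - 4) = (k + 3)*(k + 4)*(k - 1)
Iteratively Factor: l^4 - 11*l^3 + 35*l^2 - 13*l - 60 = (l - 4)*(l^3 - 7*l^2 + 7*l + 15) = (l - 5)*(l - 4)*(l^2 - 2*l - 3) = (l - 5)*(l - 4)*(l - 3)*(l + 1)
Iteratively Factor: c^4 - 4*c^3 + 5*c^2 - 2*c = (c - 1)*(c^3 - 3*c^2 + 2*c) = c*(c - 1)*(c^2 - 3*c + 2) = c*(c - 1)^2*(c - 2)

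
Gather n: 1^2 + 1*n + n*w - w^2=n*(w + 1) - w^2 + 1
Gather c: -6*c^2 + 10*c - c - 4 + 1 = -6*c^2 + 9*c - 3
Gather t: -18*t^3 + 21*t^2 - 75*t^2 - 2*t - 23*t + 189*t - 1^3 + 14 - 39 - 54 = -18*t^3 - 54*t^2 + 164*t - 80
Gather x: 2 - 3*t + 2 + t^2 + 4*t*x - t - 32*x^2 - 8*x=t^2 - 4*t - 32*x^2 + x*(4*t - 8) + 4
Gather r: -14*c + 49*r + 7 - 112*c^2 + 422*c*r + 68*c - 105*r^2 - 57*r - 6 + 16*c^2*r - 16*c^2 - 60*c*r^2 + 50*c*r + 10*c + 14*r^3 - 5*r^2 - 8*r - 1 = -128*c^2 + 64*c + 14*r^3 + r^2*(-60*c - 110) + r*(16*c^2 + 472*c - 16)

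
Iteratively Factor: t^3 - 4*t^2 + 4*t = (t - 2)*(t^2 - 2*t) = (t - 2)^2*(t)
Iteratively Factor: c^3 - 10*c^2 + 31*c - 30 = (c - 3)*(c^2 - 7*c + 10) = (c - 5)*(c - 3)*(c - 2)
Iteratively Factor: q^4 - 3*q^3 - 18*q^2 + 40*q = (q - 5)*(q^3 + 2*q^2 - 8*q) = (q - 5)*(q + 4)*(q^2 - 2*q) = (q - 5)*(q - 2)*(q + 4)*(q)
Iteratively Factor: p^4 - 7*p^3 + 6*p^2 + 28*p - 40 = (p - 2)*(p^3 - 5*p^2 - 4*p + 20) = (p - 2)*(p + 2)*(p^2 - 7*p + 10) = (p - 2)^2*(p + 2)*(p - 5)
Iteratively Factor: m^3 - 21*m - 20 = (m + 1)*(m^2 - m - 20) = (m + 1)*(m + 4)*(m - 5)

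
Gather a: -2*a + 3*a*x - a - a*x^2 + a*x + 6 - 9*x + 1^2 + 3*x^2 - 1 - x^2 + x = a*(-x^2 + 4*x - 3) + 2*x^2 - 8*x + 6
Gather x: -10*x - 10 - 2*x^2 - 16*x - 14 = -2*x^2 - 26*x - 24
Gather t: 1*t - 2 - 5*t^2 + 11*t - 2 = -5*t^2 + 12*t - 4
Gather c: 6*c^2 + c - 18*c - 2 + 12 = 6*c^2 - 17*c + 10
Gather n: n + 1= n + 1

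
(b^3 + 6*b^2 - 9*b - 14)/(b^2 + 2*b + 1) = (b^2 + 5*b - 14)/(b + 1)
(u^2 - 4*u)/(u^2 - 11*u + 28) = u/(u - 7)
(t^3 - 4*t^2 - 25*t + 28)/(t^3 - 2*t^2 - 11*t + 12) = (t^2 - 3*t - 28)/(t^2 - t - 12)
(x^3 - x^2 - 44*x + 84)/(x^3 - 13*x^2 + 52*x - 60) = (x + 7)/(x - 5)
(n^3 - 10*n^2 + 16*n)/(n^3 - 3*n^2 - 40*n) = (n - 2)/(n + 5)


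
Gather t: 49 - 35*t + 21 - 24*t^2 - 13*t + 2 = -24*t^2 - 48*t + 72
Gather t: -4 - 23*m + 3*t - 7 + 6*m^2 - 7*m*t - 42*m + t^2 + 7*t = 6*m^2 - 65*m + t^2 + t*(10 - 7*m) - 11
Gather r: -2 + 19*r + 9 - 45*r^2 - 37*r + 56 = -45*r^2 - 18*r + 63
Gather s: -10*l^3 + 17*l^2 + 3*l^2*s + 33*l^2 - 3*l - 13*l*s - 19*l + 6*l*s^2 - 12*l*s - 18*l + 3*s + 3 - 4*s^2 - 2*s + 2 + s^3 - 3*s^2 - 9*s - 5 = -10*l^3 + 50*l^2 - 40*l + s^3 + s^2*(6*l - 7) + s*(3*l^2 - 25*l - 8)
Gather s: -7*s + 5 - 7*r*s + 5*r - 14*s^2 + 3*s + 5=5*r - 14*s^2 + s*(-7*r - 4) + 10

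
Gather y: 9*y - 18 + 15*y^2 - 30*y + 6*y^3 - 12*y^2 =6*y^3 + 3*y^2 - 21*y - 18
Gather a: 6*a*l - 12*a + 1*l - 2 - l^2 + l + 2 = a*(6*l - 12) - l^2 + 2*l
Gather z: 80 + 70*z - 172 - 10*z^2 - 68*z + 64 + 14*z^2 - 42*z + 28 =4*z^2 - 40*z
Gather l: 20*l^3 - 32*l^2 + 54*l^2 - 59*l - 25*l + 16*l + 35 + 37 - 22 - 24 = 20*l^3 + 22*l^2 - 68*l + 26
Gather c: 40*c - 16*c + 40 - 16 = 24*c + 24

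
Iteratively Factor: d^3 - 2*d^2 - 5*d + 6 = (d - 3)*(d^2 + d - 2) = (d - 3)*(d - 1)*(d + 2)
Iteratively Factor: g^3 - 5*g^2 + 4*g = (g)*(g^2 - 5*g + 4) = g*(g - 4)*(g - 1)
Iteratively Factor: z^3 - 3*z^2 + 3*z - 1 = (z - 1)*(z^2 - 2*z + 1) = (z - 1)^2*(z - 1)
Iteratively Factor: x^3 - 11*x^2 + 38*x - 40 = (x - 4)*(x^2 - 7*x + 10) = (x - 5)*(x - 4)*(x - 2)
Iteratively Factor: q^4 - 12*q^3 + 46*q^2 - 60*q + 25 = (q - 1)*(q^3 - 11*q^2 + 35*q - 25) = (q - 5)*(q - 1)*(q^2 - 6*q + 5) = (q - 5)^2*(q - 1)*(q - 1)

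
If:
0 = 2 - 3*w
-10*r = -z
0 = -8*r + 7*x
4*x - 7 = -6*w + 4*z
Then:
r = -21/248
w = 2/3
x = -3/31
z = -105/124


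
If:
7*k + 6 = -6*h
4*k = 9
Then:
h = -29/8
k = 9/4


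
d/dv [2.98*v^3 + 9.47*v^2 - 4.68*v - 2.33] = 8.94*v^2 + 18.94*v - 4.68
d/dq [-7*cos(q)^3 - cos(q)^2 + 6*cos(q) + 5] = (21*cos(q)^2 + 2*cos(q) - 6)*sin(q)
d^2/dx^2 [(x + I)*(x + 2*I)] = 2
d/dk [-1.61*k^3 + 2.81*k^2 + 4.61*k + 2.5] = -4.83*k^2 + 5.62*k + 4.61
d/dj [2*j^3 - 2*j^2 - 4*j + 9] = 6*j^2 - 4*j - 4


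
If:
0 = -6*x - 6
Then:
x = -1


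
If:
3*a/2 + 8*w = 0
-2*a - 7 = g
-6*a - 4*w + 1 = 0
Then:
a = 4/21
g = -155/21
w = -1/28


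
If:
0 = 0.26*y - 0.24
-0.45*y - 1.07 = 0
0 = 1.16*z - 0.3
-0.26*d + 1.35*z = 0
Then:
No Solution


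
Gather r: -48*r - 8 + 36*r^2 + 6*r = 36*r^2 - 42*r - 8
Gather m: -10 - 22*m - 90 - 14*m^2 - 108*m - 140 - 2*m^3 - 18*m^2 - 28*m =-2*m^3 - 32*m^2 - 158*m - 240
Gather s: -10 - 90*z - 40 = -90*z - 50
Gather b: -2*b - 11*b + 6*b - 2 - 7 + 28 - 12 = 7 - 7*b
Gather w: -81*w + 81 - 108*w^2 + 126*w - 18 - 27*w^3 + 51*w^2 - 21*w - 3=-27*w^3 - 57*w^2 + 24*w + 60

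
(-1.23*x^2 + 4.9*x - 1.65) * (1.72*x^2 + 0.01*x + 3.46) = -2.1156*x^4 + 8.4157*x^3 - 7.0448*x^2 + 16.9375*x - 5.709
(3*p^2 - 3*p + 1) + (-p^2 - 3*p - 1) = 2*p^2 - 6*p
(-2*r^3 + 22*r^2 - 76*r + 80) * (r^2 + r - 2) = -2*r^5 + 20*r^4 - 50*r^3 - 40*r^2 + 232*r - 160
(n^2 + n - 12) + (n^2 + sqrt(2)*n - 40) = 2*n^2 + n + sqrt(2)*n - 52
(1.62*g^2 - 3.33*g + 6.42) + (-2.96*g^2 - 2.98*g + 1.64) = -1.34*g^2 - 6.31*g + 8.06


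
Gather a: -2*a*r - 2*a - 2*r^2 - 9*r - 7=a*(-2*r - 2) - 2*r^2 - 9*r - 7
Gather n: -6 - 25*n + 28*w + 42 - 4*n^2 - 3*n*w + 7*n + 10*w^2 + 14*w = -4*n^2 + n*(-3*w - 18) + 10*w^2 + 42*w + 36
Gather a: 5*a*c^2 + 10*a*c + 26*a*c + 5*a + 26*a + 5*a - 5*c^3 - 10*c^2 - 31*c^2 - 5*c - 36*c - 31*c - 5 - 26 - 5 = a*(5*c^2 + 36*c + 36) - 5*c^3 - 41*c^2 - 72*c - 36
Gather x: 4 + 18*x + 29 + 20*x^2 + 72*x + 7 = 20*x^2 + 90*x + 40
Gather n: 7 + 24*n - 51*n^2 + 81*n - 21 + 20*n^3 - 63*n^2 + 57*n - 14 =20*n^3 - 114*n^2 + 162*n - 28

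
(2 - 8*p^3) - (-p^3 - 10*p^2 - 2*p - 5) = -7*p^3 + 10*p^2 + 2*p + 7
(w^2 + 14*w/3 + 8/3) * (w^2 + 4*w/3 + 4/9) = w^4 + 6*w^3 + 28*w^2/3 + 152*w/27 + 32/27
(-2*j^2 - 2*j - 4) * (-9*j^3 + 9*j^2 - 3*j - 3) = 18*j^5 + 24*j^3 - 24*j^2 + 18*j + 12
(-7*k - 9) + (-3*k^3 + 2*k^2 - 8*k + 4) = -3*k^3 + 2*k^2 - 15*k - 5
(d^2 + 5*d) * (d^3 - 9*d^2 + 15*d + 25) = d^5 - 4*d^4 - 30*d^3 + 100*d^2 + 125*d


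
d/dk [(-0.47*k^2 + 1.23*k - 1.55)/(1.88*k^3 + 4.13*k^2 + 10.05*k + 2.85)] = (0.8836*k^4 - 4.6248*k^3 - 1.0614*k^2 + 10.124*k + 19.083)/(3.5344*k^6 + 15.5288*k^5 + 54.8449*k^4 + 93.729*k^3 + 124.5435*k^2 + 57.285*k + 8.1225)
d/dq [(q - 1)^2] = 2*q - 2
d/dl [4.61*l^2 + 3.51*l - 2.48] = 9.22*l + 3.51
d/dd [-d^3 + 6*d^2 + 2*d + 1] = -3*d^2 + 12*d + 2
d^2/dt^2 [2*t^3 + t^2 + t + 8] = 12*t + 2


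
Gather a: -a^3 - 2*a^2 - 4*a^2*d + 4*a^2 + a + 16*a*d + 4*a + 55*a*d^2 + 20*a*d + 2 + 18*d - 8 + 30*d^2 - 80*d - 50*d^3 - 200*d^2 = -a^3 + a^2*(2 - 4*d) + a*(55*d^2 + 36*d + 5) - 50*d^3 - 170*d^2 - 62*d - 6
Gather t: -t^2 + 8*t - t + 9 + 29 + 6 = -t^2 + 7*t + 44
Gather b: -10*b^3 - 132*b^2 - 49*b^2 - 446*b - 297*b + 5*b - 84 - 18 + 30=-10*b^3 - 181*b^2 - 738*b - 72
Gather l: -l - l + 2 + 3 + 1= 6 - 2*l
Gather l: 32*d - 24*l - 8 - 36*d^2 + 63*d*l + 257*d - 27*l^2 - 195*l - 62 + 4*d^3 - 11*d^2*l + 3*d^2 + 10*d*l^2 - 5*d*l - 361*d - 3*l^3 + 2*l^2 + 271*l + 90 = 4*d^3 - 33*d^2 - 72*d - 3*l^3 + l^2*(10*d - 25) + l*(-11*d^2 + 58*d + 52) + 20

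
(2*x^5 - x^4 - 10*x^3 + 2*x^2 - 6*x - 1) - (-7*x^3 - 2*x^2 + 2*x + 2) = 2*x^5 - x^4 - 3*x^3 + 4*x^2 - 8*x - 3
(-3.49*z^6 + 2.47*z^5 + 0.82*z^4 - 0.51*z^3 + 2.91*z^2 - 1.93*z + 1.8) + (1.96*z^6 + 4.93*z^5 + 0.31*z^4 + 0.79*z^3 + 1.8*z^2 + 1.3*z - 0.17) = -1.53*z^6 + 7.4*z^5 + 1.13*z^4 + 0.28*z^3 + 4.71*z^2 - 0.63*z + 1.63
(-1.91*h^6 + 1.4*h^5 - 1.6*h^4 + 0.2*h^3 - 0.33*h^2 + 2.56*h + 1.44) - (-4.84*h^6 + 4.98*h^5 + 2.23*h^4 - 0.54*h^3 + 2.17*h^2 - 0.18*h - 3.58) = 2.93*h^6 - 3.58*h^5 - 3.83*h^4 + 0.74*h^3 - 2.5*h^2 + 2.74*h + 5.02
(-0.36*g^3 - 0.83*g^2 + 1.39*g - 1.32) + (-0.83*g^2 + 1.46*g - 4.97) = -0.36*g^3 - 1.66*g^2 + 2.85*g - 6.29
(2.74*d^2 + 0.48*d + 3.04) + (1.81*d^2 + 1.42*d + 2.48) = 4.55*d^2 + 1.9*d + 5.52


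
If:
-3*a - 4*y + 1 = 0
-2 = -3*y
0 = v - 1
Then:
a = -5/9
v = 1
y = 2/3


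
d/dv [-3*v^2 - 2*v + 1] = -6*v - 2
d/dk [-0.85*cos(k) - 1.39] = 0.85*sin(k)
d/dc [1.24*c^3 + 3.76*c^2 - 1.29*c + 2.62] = 3.72*c^2 + 7.52*c - 1.29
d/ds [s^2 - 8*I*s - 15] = 2*s - 8*I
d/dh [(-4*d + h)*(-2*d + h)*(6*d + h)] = -28*d^2 + 3*h^2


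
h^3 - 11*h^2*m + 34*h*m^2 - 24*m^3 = (h - 6*m)*(h - 4*m)*(h - m)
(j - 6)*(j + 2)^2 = j^3 - 2*j^2 - 20*j - 24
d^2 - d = d*(d - 1)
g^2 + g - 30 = (g - 5)*(g + 6)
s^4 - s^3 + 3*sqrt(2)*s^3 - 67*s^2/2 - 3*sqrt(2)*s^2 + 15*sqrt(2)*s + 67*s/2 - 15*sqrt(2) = (s - 1)*(s - 5*sqrt(2)/2)*(s - sqrt(2)/2)*(s + 6*sqrt(2))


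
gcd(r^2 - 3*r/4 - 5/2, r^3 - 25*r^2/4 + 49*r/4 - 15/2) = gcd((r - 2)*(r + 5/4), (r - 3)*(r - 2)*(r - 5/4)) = r - 2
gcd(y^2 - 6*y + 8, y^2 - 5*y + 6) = y - 2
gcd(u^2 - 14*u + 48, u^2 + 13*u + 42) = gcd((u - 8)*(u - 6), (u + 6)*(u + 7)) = 1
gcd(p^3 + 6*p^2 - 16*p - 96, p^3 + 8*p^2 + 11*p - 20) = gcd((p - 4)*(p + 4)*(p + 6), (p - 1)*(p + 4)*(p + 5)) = p + 4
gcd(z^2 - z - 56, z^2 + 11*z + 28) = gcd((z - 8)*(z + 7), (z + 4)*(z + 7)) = z + 7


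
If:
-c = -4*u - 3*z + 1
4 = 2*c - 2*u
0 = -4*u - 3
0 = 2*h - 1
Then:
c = 5/4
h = 1/2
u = -3/4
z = 7/4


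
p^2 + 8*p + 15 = (p + 3)*(p + 5)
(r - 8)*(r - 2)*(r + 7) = r^3 - 3*r^2 - 54*r + 112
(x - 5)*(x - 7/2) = x^2 - 17*x/2 + 35/2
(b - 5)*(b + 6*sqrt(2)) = b^2 - 5*b + 6*sqrt(2)*b - 30*sqrt(2)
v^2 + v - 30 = (v - 5)*(v + 6)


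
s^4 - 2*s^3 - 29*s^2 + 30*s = s*(s - 6)*(s - 1)*(s + 5)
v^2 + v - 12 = (v - 3)*(v + 4)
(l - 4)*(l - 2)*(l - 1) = l^3 - 7*l^2 + 14*l - 8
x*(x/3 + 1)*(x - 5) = x^3/3 - 2*x^2/3 - 5*x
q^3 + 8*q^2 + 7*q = q*(q + 1)*(q + 7)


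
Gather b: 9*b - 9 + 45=9*b + 36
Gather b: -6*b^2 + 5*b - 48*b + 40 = -6*b^2 - 43*b + 40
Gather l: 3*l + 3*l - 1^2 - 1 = 6*l - 2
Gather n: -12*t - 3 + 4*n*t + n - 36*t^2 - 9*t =n*(4*t + 1) - 36*t^2 - 21*t - 3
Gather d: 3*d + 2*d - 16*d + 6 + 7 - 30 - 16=-11*d - 33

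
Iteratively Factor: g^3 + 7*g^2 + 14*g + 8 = (g + 1)*(g^2 + 6*g + 8) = (g + 1)*(g + 4)*(g + 2)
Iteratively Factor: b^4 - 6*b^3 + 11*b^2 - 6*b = (b - 1)*(b^3 - 5*b^2 + 6*b) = b*(b - 1)*(b^2 - 5*b + 6) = b*(b - 3)*(b - 1)*(b - 2)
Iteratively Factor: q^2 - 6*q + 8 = (q - 4)*(q - 2)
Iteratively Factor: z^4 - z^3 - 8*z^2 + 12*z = (z - 2)*(z^3 + z^2 - 6*z) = z*(z - 2)*(z^2 + z - 6) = z*(z - 2)*(z + 3)*(z - 2)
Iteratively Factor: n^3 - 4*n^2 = (n - 4)*(n^2) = n*(n - 4)*(n)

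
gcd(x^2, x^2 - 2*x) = x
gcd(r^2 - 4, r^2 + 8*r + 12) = r + 2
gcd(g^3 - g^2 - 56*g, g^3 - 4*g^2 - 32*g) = g^2 - 8*g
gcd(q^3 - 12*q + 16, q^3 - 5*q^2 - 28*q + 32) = q + 4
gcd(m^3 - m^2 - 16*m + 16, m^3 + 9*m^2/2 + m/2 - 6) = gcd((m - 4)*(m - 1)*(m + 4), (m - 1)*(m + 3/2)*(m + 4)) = m^2 + 3*m - 4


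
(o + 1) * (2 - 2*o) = 2 - 2*o^2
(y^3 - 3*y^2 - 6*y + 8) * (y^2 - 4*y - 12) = y^5 - 7*y^4 - 6*y^3 + 68*y^2 + 40*y - 96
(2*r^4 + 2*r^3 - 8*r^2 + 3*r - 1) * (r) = 2*r^5 + 2*r^4 - 8*r^3 + 3*r^2 - r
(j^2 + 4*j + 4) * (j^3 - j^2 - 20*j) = j^5 + 3*j^4 - 20*j^3 - 84*j^2 - 80*j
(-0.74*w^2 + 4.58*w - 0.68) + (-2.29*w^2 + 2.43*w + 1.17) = -3.03*w^2 + 7.01*w + 0.49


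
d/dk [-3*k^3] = -9*k^2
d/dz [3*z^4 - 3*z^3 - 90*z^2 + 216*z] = 12*z^3 - 9*z^2 - 180*z + 216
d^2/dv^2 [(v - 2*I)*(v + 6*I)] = 2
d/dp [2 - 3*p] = -3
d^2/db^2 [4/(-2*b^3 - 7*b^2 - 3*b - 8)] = 8*((6*b + 7)*(2*b^3 + 7*b^2 + 3*b + 8) - (6*b^2 + 14*b + 3)^2)/(2*b^3 + 7*b^2 + 3*b + 8)^3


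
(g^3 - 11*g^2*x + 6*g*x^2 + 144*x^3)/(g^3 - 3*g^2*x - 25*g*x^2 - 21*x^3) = (-g^2 + 14*g*x - 48*x^2)/(-g^2 + 6*g*x + 7*x^2)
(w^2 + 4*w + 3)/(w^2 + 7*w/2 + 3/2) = 2*(w + 1)/(2*w + 1)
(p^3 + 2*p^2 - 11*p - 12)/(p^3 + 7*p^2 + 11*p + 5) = (p^2 + p - 12)/(p^2 + 6*p + 5)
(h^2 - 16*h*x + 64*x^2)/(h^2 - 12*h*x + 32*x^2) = (-h + 8*x)/(-h + 4*x)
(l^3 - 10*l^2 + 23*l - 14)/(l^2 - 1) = (l^2 - 9*l + 14)/(l + 1)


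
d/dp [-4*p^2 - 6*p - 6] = -8*p - 6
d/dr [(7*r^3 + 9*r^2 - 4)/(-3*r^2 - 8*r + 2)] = (-21*r^4 - 112*r^3 - 30*r^2 + 12*r - 32)/(9*r^4 + 48*r^3 + 52*r^2 - 32*r + 4)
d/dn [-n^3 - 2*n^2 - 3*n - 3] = -3*n^2 - 4*n - 3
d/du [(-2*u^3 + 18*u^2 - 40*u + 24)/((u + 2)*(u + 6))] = 2*(-u^4 - 16*u^3 + 56*u^2 + 192*u - 336)/(u^4 + 16*u^3 + 88*u^2 + 192*u + 144)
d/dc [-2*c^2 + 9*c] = 9 - 4*c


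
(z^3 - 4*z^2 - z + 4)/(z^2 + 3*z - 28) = (z^2 - 1)/(z + 7)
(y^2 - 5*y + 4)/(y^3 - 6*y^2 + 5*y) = (y - 4)/(y*(y - 5))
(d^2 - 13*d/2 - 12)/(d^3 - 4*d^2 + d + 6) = (d^2 - 13*d/2 - 12)/(d^3 - 4*d^2 + d + 6)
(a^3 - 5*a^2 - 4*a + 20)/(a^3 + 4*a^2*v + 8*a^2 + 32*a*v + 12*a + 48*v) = (a^2 - 7*a + 10)/(a^2 + 4*a*v + 6*a + 24*v)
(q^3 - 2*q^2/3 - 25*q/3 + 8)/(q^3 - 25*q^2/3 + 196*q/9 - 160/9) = 3*(q^2 + 2*q - 3)/(3*q^2 - 17*q + 20)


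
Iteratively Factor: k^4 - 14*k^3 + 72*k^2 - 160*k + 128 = (k - 4)*(k^3 - 10*k^2 + 32*k - 32) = (k - 4)^2*(k^2 - 6*k + 8) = (k - 4)^3*(k - 2)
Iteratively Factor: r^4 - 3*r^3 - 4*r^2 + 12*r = (r)*(r^3 - 3*r^2 - 4*r + 12) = r*(r - 3)*(r^2 - 4) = r*(r - 3)*(r - 2)*(r + 2)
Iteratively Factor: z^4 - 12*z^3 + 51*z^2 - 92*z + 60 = (z - 3)*(z^3 - 9*z^2 + 24*z - 20) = (z - 3)*(z - 2)*(z^2 - 7*z + 10) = (z - 3)*(z - 2)^2*(z - 5)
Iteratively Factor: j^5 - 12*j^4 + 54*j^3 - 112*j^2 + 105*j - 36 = (j - 4)*(j^4 - 8*j^3 + 22*j^2 - 24*j + 9) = (j - 4)*(j - 1)*(j^3 - 7*j^2 + 15*j - 9) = (j - 4)*(j - 3)*(j - 1)*(j^2 - 4*j + 3) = (j - 4)*(j - 3)*(j - 1)^2*(j - 3)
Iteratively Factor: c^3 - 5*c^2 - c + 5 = (c - 1)*(c^2 - 4*c - 5) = (c - 5)*(c - 1)*(c + 1)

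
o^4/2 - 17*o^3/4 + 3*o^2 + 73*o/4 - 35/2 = (o/2 + 1)*(o - 7)*(o - 5/2)*(o - 1)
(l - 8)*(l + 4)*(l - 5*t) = l^3 - 5*l^2*t - 4*l^2 + 20*l*t - 32*l + 160*t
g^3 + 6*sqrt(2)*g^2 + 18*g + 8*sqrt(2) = (g + sqrt(2))^2*(g + 4*sqrt(2))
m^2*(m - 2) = m^3 - 2*m^2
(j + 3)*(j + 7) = j^2 + 10*j + 21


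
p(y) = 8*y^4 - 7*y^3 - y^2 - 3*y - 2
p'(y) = 32*y^3 - 21*y^2 - 2*y - 3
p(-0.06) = -1.82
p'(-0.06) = -2.96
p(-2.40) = 361.63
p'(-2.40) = -561.53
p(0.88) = -5.39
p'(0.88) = 0.78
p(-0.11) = -1.67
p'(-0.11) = -3.08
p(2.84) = 341.50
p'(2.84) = 554.94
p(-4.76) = 4851.51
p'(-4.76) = -3920.50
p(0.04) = -2.12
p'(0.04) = -3.11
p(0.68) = -4.99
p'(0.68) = -4.01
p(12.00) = 153610.00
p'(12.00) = 52245.00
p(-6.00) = 11860.00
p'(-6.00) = -7659.00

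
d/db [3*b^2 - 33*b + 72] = 6*b - 33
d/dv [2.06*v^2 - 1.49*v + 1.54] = 4.12*v - 1.49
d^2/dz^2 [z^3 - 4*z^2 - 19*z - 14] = 6*z - 8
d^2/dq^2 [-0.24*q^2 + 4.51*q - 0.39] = -0.480000000000000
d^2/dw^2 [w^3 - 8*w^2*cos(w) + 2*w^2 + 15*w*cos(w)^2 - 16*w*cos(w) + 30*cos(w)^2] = 8*w^2*cos(w) + 32*w*sin(w) + 16*w*cos(w) - 30*w*cos(2*w) + 6*w + 32*sin(w) - 30*sin(2*w) - 16*cos(w) - 60*cos(2*w) + 4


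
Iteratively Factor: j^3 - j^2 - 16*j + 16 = (j - 4)*(j^2 + 3*j - 4) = (j - 4)*(j - 1)*(j + 4)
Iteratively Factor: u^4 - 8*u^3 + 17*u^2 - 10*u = (u - 2)*(u^3 - 6*u^2 + 5*u) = (u - 2)*(u - 1)*(u^2 - 5*u) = u*(u - 2)*(u - 1)*(u - 5)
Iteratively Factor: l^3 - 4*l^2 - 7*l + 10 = (l - 5)*(l^2 + l - 2) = (l - 5)*(l - 1)*(l + 2)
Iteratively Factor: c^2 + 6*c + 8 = (c + 4)*(c + 2)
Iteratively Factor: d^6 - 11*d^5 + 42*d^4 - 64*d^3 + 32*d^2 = (d)*(d^5 - 11*d^4 + 42*d^3 - 64*d^2 + 32*d) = d*(d - 1)*(d^4 - 10*d^3 + 32*d^2 - 32*d) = d^2*(d - 1)*(d^3 - 10*d^2 + 32*d - 32) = d^2*(d - 4)*(d - 1)*(d^2 - 6*d + 8) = d^2*(d - 4)^2*(d - 1)*(d - 2)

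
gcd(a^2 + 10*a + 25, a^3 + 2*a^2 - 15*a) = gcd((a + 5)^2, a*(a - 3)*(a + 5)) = a + 5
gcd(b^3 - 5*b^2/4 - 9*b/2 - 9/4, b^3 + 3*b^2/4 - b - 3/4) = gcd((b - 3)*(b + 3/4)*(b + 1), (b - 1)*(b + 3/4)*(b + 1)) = b^2 + 7*b/4 + 3/4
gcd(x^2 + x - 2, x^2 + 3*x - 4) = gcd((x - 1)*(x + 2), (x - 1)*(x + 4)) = x - 1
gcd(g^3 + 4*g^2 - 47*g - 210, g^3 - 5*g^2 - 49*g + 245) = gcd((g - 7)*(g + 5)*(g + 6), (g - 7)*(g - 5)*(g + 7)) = g - 7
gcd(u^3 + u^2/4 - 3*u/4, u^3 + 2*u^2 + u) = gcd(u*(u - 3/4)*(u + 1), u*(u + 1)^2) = u^2 + u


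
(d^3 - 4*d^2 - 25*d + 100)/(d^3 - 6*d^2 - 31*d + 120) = (d^2 - 9*d + 20)/(d^2 - 11*d + 24)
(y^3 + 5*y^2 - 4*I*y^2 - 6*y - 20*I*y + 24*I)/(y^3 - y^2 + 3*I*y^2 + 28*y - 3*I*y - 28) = (y + 6)/(y + 7*I)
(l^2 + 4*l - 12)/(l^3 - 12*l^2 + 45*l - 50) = (l + 6)/(l^2 - 10*l + 25)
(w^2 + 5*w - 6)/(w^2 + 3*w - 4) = (w + 6)/(w + 4)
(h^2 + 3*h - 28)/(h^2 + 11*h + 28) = (h - 4)/(h + 4)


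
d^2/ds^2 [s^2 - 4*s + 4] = 2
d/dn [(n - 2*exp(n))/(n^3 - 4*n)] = (n*(1 - 2*exp(n))*(n^2 - 4) - (n - 2*exp(n))*(3*n^2 - 4))/(n^2*(n^2 - 4)^2)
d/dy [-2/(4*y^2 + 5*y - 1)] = 2*(8*y + 5)/(4*y^2 + 5*y - 1)^2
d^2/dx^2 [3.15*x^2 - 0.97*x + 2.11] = 6.30000000000000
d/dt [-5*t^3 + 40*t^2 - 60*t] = -15*t^2 + 80*t - 60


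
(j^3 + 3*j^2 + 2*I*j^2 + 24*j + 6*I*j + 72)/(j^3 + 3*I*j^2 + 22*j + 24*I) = (j + 3)/(j + I)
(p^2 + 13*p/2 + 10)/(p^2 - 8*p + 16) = (p^2 + 13*p/2 + 10)/(p^2 - 8*p + 16)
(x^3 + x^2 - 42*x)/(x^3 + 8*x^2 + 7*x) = (x - 6)/(x + 1)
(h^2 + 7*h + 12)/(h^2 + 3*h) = (h + 4)/h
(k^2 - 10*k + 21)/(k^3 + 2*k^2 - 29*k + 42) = (k - 7)/(k^2 + 5*k - 14)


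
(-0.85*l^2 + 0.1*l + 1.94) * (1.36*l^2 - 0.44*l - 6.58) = -1.156*l^4 + 0.51*l^3 + 8.1874*l^2 - 1.5116*l - 12.7652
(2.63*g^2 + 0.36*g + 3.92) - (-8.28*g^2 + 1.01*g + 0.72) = 10.91*g^2 - 0.65*g + 3.2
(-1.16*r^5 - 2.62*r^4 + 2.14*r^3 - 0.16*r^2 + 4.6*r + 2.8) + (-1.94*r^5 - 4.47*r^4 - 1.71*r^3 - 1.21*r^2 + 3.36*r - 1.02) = -3.1*r^5 - 7.09*r^4 + 0.43*r^3 - 1.37*r^2 + 7.96*r + 1.78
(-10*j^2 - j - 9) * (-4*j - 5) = 40*j^3 + 54*j^2 + 41*j + 45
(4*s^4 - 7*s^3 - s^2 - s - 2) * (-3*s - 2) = -12*s^5 + 13*s^4 + 17*s^3 + 5*s^2 + 8*s + 4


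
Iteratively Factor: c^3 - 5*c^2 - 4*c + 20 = (c + 2)*(c^2 - 7*c + 10) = (c - 2)*(c + 2)*(c - 5)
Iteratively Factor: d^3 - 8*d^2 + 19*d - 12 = (d - 4)*(d^2 - 4*d + 3) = (d - 4)*(d - 3)*(d - 1)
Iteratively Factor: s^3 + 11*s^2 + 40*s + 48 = (s + 3)*(s^2 + 8*s + 16) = (s + 3)*(s + 4)*(s + 4)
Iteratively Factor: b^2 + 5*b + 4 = (b + 1)*(b + 4)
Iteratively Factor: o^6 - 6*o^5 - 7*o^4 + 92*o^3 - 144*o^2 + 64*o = (o - 1)*(o^5 - 5*o^4 - 12*o^3 + 80*o^2 - 64*o) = (o - 1)^2*(o^4 - 4*o^3 - 16*o^2 + 64*o) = o*(o - 1)^2*(o^3 - 4*o^2 - 16*o + 64) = o*(o - 4)*(o - 1)^2*(o^2 - 16) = o*(o - 4)^2*(o - 1)^2*(o + 4)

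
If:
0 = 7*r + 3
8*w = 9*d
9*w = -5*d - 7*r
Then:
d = 24/121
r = -3/7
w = 27/121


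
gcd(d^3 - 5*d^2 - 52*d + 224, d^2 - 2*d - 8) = d - 4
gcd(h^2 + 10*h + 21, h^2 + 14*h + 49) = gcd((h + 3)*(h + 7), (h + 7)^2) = h + 7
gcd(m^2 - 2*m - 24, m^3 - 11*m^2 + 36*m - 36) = m - 6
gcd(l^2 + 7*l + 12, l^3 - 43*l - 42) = 1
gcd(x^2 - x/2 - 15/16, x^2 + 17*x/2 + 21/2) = 1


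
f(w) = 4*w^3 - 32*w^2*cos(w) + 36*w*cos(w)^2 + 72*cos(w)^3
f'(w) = 32*w^2*sin(w) + 12*w^2 - 72*w*sin(w)*cos(w) - 64*w*cos(w) - 216*sin(w)*cos(w)^2 + 36*cos(w)^2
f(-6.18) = -2309.03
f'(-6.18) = 1036.80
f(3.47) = 582.71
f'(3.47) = 248.83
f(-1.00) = -20.44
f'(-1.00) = 50.49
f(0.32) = 68.98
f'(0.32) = -52.85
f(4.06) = 625.68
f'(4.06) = -128.09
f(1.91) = 71.68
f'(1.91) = 219.12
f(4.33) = 566.56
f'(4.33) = -303.26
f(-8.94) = -897.01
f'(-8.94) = -366.62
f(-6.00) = -2105.52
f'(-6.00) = 1216.04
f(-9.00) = -877.78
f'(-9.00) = -273.92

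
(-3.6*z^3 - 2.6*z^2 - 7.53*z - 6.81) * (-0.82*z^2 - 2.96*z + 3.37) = 2.952*z^5 + 12.788*z^4 + 1.7386*z^3 + 19.111*z^2 - 5.2185*z - 22.9497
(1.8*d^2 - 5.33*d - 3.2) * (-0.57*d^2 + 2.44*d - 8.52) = -1.026*d^4 + 7.4301*d^3 - 26.5172*d^2 + 37.6036*d + 27.264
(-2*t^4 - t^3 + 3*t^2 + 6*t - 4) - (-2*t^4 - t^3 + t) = 3*t^2 + 5*t - 4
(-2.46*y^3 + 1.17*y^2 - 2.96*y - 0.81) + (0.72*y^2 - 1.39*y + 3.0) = -2.46*y^3 + 1.89*y^2 - 4.35*y + 2.19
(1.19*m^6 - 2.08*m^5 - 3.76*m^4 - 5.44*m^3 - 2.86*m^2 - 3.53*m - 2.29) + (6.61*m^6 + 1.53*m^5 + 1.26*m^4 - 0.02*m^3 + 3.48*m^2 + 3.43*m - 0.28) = 7.8*m^6 - 0.55*m^5 - 2.5*m^4 - 5.46*m^3 + 0.62*m^2 - 0.0999999999999996*m - 2.57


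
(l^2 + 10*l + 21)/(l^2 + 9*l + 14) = (l + 3)/(l + 2)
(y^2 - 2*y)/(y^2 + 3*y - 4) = y*(y - 2)/(y^2 + 3*y - 4)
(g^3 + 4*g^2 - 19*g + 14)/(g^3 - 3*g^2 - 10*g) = (-g^3 - 4*g^2 + 19*g - 14)/(g*(-g^2 + 3*g + 10))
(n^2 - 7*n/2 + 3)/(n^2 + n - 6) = (n - 3/2)/(n + 3)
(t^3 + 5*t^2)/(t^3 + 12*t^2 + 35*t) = t/(t + 7)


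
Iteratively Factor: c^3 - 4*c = (c - 2)*(c^2 + 2*c) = c*(c - 2)*(c + 2)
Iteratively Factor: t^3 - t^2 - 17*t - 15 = (t - 5)*(t^2 + 4*t + 3) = (t - 5)*(t + 1)*(t + 3)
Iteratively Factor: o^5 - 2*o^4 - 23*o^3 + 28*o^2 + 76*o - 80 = (o - 5)*(o^4 + 3*o^3 - 8*o^2 - 12*o + 16) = (o - 5)*(o + 2)*(o^3 + o^2 - 10*o + 8) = (o - 5)*(o - 2)*(o + 2)*(o^2 + 3*o - 4) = (o - 5)*(o - 2)*(o - 1)*(o + 2)*(o + 4)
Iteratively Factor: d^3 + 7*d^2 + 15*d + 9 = (d + 3)*(d^2 + 4*d + 3) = (d + 3)^2*(d + 1)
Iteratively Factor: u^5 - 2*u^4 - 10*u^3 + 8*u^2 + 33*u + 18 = (u + 1)*(u^4 - 3*u^3 - 7*u^2 + 15*u + 18) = (u + 1)^2*(u^3 - 4*u^2 - 3*u + 18) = (u - 3)*(u + 1)^2*(u^2 - u - 6) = (u - 3)^2*(u + 1)^2*(u + 2)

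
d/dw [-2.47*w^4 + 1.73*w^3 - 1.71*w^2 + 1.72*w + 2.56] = -9.88*w^3 + 5.19*w^2 - 3.42*w + 1.72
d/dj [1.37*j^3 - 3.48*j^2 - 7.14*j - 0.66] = 4.11*j^2 - 6.96*j - 7.14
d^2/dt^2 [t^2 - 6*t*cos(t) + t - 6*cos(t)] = 6*t*cos(t) + 12*sin(t) + 6*cos(t) + 2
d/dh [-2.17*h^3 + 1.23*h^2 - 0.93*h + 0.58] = -6.51*h^2 + 2.46*h - 0.93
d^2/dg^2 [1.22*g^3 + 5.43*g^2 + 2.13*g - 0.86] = 7.32*g + 10.86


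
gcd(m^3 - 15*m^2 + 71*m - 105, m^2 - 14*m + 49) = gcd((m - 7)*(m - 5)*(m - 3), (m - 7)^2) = m - 7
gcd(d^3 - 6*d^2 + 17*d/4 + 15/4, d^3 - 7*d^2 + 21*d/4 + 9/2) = d^2 - d - 3/4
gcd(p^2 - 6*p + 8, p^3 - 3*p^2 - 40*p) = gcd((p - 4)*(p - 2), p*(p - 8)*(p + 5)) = 1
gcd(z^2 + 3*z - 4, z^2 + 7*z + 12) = z + 4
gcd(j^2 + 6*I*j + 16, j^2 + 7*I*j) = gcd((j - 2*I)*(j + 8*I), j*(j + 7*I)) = 1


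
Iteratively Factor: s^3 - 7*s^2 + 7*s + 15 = (s - 3)*(s^2 - 4*s - 5) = (s - 3)*(s + 1)*(s - 5)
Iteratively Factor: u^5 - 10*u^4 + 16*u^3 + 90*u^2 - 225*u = (u - 3)*(u^4 - 7*u^3 - 5*u^2 + 75*u) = (u - 5)*(u - 3)*(u^3 - 2*u^2 - 15*u) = u*(u - 5)*(u - 3)*(u^2 - 2*u - 15) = u*(u - 5)^2*(u - 3)*(u + 3)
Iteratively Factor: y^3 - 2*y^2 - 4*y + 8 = (y + 2)*(y^2 - 4*y + 4) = (y - 2)*(y + 2)*(y - 2)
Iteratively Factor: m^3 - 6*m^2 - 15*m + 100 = (m - 5)*(m^2 - m - 20) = (m - 5)^2*(m + 4)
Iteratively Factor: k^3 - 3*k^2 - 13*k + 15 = (k - 1)*(k^2 - 2*k - 15) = (k - 5)*(k - 1)*(k + 3)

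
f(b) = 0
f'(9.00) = 0.00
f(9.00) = 0.00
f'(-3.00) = 0.00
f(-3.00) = 0.00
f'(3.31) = 0.00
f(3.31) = 0.00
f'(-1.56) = 0.00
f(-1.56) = 0.00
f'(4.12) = 0.00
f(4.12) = 0.00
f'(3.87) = 0.00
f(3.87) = 0.00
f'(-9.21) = 0.00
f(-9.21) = 0.00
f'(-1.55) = 0.00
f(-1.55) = 0.00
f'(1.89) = 0.00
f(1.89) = 0.00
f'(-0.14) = 0.00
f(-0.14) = 0.00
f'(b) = 0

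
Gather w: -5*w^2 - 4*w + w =-5*w^2 - 3*w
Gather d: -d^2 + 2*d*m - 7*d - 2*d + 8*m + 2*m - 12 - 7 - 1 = -d^2 + d*(2*m - 9) + 10*m - 20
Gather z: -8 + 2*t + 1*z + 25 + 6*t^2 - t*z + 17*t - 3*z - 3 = 6*t^2 + 19*t + z*(-t - 2) + 14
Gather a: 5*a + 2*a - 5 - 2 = 7*a - 7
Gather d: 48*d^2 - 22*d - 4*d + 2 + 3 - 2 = 48*d^2 - 26*d + 3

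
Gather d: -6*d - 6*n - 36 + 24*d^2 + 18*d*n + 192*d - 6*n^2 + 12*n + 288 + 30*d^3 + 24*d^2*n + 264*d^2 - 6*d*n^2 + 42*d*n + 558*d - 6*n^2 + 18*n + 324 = 30*d^3 + d^2*(24*n + 288) + d*(-6*n^2 + 60*n + 744) - 12*n^2 + 24*n + 576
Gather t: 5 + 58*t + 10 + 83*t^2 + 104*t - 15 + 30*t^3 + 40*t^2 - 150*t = 30*t^3 + 123*t^2 + 12*t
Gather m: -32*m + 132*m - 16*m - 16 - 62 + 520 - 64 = 84*m + 378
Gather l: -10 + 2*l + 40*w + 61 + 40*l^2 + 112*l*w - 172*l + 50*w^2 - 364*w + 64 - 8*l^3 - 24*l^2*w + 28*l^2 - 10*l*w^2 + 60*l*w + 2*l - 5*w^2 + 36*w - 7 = -8*l^3 + l^2*(68 - 24*w) + l*(-10*w^2 + 172*w - 168) + 45*w^2 - 288*w + 108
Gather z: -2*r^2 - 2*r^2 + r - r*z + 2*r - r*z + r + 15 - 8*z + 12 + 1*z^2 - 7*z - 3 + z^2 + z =-4*r^2 + 4*r + 2*z^2 + z*(-2*r - 14) + 24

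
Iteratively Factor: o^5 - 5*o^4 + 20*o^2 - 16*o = (o + 2)*(o^4 - 7*o^3 + 14*o^2 - 8*o) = (o - 1)*(o + 2)*(o^3 - 6*o^2 + 8*o) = (o - 2)*(o - 1)*(o + 2)*(o^2 - 4*o) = (o - 4)*(o - 2)*(o - 1)*(o + 2)*(o)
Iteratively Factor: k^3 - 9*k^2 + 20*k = (k - 4)*(k^2 - 5*k) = k*(k - 4)*(k - 5)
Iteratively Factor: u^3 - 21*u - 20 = (u + 4)*(u^2 - 4*u - 5) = (u - 5)*(u + 4)*(u + 1)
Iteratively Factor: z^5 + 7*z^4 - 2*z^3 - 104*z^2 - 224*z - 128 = (z - 4)*(z^4 + 11*z^3 + 42*z^2 + 64*z + 32) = (z - 4)*(z + 2)*(z^3 + 9*z^2 + 24*z + 16) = (z - 4)*(z + 2)*(z + 4)*(z^2 + 5*z + 4) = (z - 4)*(z + 1)*(z + 2)*(z + 4)*(z + 4)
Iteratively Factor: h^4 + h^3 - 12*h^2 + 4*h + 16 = (h - 2)*(h^3 + 3*h^2 - 6*h - 8) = (h - 2)^2*(h^2 + 5*h + 4) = (h - 2)^2*(h + 4)*(h + 1)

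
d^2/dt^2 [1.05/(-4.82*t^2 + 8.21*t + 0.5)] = (-48.78804*t^2 + 83.10162*t + 1.05*(9.64*t - 8.21)*(19.28*t - 16.42) + 5.061)/(-4.82*t^2 + 8.21*t + 0.5)^3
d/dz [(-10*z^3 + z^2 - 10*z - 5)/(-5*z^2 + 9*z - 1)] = (50*z^4 - 180*z^3 - 11*z^2 - 52*z + 55)/(25*z^4 - 90*z^3 + 91*z^2 - 18*z + 1)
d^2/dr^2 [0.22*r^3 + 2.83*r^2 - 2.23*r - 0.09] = 1.32*r + 5.66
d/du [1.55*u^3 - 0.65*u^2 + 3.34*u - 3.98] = 4.65*u^2 - 1.3*u + 3.34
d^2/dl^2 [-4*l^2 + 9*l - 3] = -8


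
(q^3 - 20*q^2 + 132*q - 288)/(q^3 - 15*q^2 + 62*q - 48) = (q - 6)/(q - 1)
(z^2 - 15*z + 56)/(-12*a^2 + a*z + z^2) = (z^2 - 15*z + 56)/(-12*a^2 + a*z + z^2)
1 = 1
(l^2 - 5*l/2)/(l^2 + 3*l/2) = (2*l - 5)/(2*l + 3)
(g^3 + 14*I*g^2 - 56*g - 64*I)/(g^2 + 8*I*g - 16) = (g^2 + 10*I*g - 16)/(g + 4*I)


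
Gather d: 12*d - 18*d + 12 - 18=-6*d - 6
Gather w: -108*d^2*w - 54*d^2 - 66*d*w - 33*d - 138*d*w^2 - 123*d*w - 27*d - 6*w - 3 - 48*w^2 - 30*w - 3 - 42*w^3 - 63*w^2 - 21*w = -54*d^2 - 60*d - 42*w^3 + w^2*(-138*d - 111) + w*(-108*d^2 - 189*d - 57) - 6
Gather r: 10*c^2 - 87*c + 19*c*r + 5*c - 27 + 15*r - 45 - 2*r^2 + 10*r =10*c^2 - 82*c - 2*r^2 + r*(19*c + 25) - 72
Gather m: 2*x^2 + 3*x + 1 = 2*x^2 + 3*x + 1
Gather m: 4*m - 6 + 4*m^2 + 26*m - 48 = 4*m^2 + 30*m - 54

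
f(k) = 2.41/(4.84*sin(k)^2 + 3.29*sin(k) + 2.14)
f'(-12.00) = -0.61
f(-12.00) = 0.45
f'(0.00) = -1.73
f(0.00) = 1.13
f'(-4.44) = 0.09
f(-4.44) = 0.25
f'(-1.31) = 0.31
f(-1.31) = 0.69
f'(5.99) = -0.45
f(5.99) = 1.51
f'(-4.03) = 0.28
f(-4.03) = 0.32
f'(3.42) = 0.57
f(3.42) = 1.50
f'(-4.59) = 0.04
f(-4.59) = 0.24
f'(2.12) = 0.20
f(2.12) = 0.28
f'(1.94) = 0.12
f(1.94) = 0.26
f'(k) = 2.41*(-9.68*sin(k)*cos(k) - 3.29*cos(k))/(4.84*sin(k)^2 + 3.29*sin(k) + 2.14)^2 = -(23.3288*sin(k) + 7.9289)*cos(k)/(4.84*sin(k)^2 + 3.29*sin(k) + 2.14)^2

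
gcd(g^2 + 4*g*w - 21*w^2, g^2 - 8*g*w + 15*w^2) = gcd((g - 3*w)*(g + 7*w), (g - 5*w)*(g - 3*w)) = -g + 3*w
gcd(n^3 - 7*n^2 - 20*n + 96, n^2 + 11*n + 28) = n + 4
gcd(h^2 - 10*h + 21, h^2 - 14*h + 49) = h - 7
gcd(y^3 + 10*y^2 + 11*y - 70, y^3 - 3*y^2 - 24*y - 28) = 1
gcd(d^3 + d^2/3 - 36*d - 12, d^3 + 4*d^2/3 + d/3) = d + 1/3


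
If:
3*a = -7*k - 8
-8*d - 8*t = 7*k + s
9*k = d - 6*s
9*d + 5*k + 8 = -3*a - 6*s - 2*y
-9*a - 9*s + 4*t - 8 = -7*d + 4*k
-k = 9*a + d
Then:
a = -1184/2019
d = 4152/673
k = -600/673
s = 1592/673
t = -3826/673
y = -24060/673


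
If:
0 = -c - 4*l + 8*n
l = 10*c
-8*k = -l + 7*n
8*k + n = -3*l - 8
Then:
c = -32/37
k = 207/74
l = -320/37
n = -164/37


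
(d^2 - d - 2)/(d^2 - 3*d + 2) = (d + 1)/(d - 1)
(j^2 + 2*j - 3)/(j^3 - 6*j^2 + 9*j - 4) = (j + 3)/(j^2 - 5*j + 4)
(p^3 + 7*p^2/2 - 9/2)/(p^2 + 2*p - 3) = p + 3/2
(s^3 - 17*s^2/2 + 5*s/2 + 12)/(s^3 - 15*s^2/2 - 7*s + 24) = (s + 1)/(s + 2)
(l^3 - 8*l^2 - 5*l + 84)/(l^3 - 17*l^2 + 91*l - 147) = (l^2 - l - 12)/(l^2 - 10*l + 21)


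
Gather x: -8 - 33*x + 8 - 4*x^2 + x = -4*x^2 - 32*x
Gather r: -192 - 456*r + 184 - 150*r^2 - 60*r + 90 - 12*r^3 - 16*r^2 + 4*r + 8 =-12*r^3 - 166*r^2 - 512*r + 90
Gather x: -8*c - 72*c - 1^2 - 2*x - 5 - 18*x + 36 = -80*c - 20*x + 30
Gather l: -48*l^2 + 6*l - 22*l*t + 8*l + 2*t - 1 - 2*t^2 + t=-48*l^2 + l*(14 - 22*t) - 2*t^2 + 3*t - 1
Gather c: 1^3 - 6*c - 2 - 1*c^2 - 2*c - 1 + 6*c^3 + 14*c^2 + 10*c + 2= 6*c^3 + 13*c^2 + 2*c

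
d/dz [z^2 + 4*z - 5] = 2*z + 4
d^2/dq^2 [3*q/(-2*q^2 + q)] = -24/(8*q^3 - 12*q^2 + 6*q - 1)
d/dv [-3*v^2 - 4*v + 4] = -6*v - 4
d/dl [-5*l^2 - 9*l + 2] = -10*l - 9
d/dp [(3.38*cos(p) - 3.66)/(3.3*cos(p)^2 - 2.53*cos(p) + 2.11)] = (11.154*cos(p)^2 - 24.156*cos(p) + 2.128)*sin(p)/(10.89*cos(p)^4 - 16.698*cos(p)^3 + 20.3269*cos(p)^2 - 10.6766*cos(p) + 4.4521)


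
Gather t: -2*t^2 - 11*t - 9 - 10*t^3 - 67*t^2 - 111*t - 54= -10*t^3 - 69*t^2 - 122*t - 63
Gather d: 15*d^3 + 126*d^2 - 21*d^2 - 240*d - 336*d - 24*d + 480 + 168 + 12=15*d^3 + 105*d^2 - 600*d + 660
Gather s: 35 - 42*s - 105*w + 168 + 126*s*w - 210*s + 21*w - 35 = s*(126*w - 252) - 84*w + 168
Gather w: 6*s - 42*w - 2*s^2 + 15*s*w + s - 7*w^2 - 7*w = -2*s^2 + 7*s - 7*w^2 + w*(15*s - 49)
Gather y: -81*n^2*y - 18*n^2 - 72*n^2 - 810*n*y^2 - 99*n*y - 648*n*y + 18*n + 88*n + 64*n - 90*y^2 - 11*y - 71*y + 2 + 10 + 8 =-90*n^2 + 170*n + y^2*(-810*n - 90) + y*(-81*n^2 - 747*n - 82) + 20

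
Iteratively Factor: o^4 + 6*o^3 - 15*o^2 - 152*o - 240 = (o + 3)*(o^3 + 3*o^2 - 24*o - 80) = (o + 3)*(o + 4)*(o^2 - o - 20) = (o + 3)*(o + 4)^2*(o - 5)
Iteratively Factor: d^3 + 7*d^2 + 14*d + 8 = (d + 4)*(d^2 + 3*d + 2) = (d + 2)*(d + 4)*(d + 1)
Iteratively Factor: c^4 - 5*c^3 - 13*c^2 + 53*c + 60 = (c - 5)*(c^3 - 13*c - 12) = (c - 5)*(c + 3)*(c^2 - 3*c - 4) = (c - 5)*(c + 1)*(c + 3)*(c - 4)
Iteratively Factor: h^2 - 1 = (h + 1)*(h - 1)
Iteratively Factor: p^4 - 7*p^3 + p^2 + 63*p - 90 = (p - 2)*(p^3 - 5*p^2 - 9*p + 45) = (p - 5)*(p - 2)*(p^2 - 9) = (p - 5)*(p - 2)*(p + 3)*(p - 3)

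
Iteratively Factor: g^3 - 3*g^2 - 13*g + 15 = (g - 5)*(g^2 + 2*g - 3) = (g - 5)*(g + 3)*(g - 1)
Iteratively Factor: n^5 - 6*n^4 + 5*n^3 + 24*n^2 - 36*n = (n - 3)*(n^4 - 3*n^3 - 4*n^2 + 12*n) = n*(n - 3)*(n^3 - 3*n^2 - 4*n + 12) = n*(n - 3)*(n + 2)*(n^2 - 5*n + 6) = n*(n - 3)*(n - 2)*(n + 2)*(n - 3)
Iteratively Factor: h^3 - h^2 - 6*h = (h - 3)*(h^2 + 2*h) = h*(h - 3)*(h + 2)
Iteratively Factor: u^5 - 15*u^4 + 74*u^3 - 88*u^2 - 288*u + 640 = (u - 4)*(u^4 - 11*u^3 + 30*u^2 + 32*u - 160) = (u - 4)*(u + 2)*(u^3 - 13*u^2 + 56*u - 80) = (u - 4)^2*(u + 2)*(u^2 - 9*u + 20) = (u - 5)*(u - 4)^2*(u + 2)*(u - 4)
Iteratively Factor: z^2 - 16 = (z + 4)*(z - 4)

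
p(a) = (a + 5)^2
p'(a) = 2*a + 10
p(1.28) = 39.44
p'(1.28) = 12.56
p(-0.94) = 16.48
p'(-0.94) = 8.12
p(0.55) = 30.80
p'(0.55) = 11.10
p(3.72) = 76.04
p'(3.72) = 17.44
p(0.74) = 32.95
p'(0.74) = 11.48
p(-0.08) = 24.21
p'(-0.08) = 9.84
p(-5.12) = 0.01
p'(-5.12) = -0.24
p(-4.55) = 0.20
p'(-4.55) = 0.90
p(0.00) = 25.00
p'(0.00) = 10.00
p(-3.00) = 4.00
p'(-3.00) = 4.00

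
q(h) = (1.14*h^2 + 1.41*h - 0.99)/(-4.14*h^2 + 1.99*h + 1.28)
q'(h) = (2.28*h + 1.41)/(-4.14*h^2 + 1.99*h + 1.28) + (8.28*h - 1.99)*(1.14*h^2 + 1.41*h - 0.99)/(-4.14*h^2 + 1.99*h + 1.28)^2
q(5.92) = -0.36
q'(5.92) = 0.01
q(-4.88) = -0.18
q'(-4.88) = 0.02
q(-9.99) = -0.23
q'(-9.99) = 0.00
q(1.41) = -0.79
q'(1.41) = 0.72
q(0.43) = -0.13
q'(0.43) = 1.60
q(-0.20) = -1.71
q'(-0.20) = 10.04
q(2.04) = -0.56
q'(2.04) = 0.19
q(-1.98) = -0.04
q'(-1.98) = 0.13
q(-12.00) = -0.24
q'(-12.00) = 0.00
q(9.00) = -0.33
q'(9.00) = 0.01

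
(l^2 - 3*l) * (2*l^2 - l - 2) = 2*l^4 - 7*l^3 + l^2 + 6*l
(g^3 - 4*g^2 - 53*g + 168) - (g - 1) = g^3 - 4*g^2 - 54*g + 169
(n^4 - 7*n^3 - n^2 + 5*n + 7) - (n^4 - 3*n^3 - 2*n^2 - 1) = -4*n^3 + n^2 + 5*n + 8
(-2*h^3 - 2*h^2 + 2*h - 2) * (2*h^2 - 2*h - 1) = -4*h^5 + 10*h^3 - 6*h^2 + 2*h + 2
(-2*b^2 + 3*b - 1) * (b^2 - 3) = -2*b^4 + 3*b^3 + 5*b^2 - 9*b + 3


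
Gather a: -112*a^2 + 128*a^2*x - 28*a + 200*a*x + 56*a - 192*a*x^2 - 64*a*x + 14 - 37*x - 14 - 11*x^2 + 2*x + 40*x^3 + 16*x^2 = a^2*(128*x - 112) + a*(-192*x^2 + 136*x + 28) + 40*x^3 + 5*x^2 - 35*x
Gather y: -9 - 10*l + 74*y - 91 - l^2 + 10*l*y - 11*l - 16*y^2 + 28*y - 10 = -l^2 - 21*l - 16*y^2 + y*(10*l + 102) - 110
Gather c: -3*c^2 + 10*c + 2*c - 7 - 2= -3*c^2 + 12*c - 9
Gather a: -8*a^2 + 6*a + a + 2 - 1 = -8*a^2 + 7*a + 1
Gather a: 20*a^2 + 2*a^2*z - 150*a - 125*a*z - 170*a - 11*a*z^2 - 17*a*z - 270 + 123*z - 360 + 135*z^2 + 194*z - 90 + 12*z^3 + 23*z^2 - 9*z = a^2*(2*z + 20) + a*(-11*z^2 - 142*z - 320) + 12*z^3 + 158*z^2 + 308*z - 720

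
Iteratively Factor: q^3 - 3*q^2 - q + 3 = (q - 1)*(q^2 - 2*q - 3) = (q - 3)*(q - 1)*(q + 1)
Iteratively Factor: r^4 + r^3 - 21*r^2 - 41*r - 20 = (r + 4)*(r^3 - 3*r^2 - 9*r - 5) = (r + 1)*(r + 4)*(r^2 - 4*r - 5) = (r - 5)*(r + 1)*(r + 4)*(r + 1)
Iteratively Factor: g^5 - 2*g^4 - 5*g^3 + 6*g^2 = (g - 1)*(g^4 - g^3 - 6*g^2) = (g - 3)*(g - 1)*(g^3 + 2*g^2) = g*(g - 3)*(g - 1)*(g^2 + 2*g) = g^2*(g - 3)*(g - 1)*(g + 2)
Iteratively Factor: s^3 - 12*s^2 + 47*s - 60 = (s - 5)*(s^2 - 7*s + 12) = (s - 5)*(s - 3)*(s - 4)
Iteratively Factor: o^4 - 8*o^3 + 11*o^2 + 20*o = (o - 4)*(o^3 - 4*o^2 - 5*o) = (o - 4)*(o + 1)*(o^2 - 5*o) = o*(o - 4)*(o + 1)*(o - 5)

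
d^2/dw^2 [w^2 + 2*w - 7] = 2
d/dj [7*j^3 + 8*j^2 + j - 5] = 21*j^2 + 16*j + 1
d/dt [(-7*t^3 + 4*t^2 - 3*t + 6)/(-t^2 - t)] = (7*t^4 + 14*t^3 - 7*t^2 + 12*t + 6)/(t^2*(t^2 + 2*t + 1))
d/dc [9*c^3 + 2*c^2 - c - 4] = 27*c^2 + 4*c - 1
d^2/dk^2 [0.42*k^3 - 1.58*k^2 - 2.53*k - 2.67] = 2.52*k - 3.16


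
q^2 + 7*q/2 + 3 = (q + 3/2)*(q + 2)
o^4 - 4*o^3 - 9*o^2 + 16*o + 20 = (o - 5)*(o - 2)*(o + 1)*(o + 2)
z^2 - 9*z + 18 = (z - 6)*(z - 3)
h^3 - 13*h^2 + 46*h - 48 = (h - 8)*(h - 3)*(h - 2)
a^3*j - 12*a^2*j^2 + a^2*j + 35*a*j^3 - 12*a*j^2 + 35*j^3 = (a - 7*j)*(a - 5*j)*(a*j + j)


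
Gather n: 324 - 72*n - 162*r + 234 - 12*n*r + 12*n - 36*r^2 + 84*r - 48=n*(-12*r - 60) - 36*r^2 - 78*r + 510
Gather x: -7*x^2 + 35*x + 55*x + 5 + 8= -7*x^2 + 90*x + 13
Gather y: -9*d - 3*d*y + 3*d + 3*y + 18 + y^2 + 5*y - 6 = -6*d + y^2 + y*(8 - 3*d) + 12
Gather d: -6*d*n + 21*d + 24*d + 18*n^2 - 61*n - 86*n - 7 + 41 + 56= d*(45 - 6*n) + 18*n^2 - 147*n + 90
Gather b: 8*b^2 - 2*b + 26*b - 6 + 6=8*b^2 + 24*b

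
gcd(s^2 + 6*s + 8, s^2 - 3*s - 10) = s + 2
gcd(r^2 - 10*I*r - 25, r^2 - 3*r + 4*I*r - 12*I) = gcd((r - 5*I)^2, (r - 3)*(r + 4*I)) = 1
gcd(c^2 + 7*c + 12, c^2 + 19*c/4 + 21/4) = c + 3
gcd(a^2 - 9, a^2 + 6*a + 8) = 1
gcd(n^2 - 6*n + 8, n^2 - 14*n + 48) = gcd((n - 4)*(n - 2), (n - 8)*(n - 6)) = 1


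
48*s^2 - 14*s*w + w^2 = (-8*s + w)*(-6*s + w)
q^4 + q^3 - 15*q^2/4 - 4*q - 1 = (q - 2)*(q + 1/2)^2*(q + 2)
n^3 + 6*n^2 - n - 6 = (n - 1)*(n + 1)*(n + 6)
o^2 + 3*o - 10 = (o - 2)*(o + 5)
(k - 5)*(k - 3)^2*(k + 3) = k^4 - 8*k^3 + 6*k^2 + 72*k - 135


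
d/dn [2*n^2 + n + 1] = 4*n + 1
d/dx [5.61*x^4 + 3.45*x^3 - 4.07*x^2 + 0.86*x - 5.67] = 22.44*x^3 + 10.35*x^2 - 8.14*x + 0.86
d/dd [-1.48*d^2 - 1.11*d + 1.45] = -2.96*d - 1.11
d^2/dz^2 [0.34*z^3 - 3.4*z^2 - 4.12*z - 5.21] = 2.04*z - 6.8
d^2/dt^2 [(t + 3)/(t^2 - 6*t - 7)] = 2*(3*(1 - t)*(-t^2 + 6*t + 7) - 4*(t - 3)^2*(t + 3))/(-t^2 + 6*t + 7)^3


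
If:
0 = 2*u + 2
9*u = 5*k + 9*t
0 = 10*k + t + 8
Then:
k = -63/85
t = -10/17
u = -1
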